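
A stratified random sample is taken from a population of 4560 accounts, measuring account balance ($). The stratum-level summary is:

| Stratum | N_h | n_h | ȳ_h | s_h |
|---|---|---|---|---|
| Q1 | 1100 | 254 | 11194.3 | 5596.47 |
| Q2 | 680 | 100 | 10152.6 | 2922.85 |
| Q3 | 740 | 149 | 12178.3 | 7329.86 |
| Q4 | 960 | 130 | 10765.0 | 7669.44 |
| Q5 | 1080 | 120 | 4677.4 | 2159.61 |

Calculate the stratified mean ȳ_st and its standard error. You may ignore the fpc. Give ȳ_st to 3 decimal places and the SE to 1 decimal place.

ȳ_st ≈ 9564.788, SE ≈ 202.0

ȳ_st = Σ W_h ȳ_h = (1100·11194.3 + 680·10152.6 + 740·12178.3 + 960·10765.0 + 1080·4677.4)/4560 = 9564.78772
V̂(ȳ_st) = Σ W_h² s_h²/n_h, with W_h = N_h/N and N = 4560:
  stratum Q1: (1100/4560)²·5596.47²/254 = 7175.47
  stratum Q2: (680/4560)²·2922.85²/100 = 1899.77
  stratum Q3: (740/4560)²·7329.86²/149 = 9495.96
  stratum Q4: (960/4560)²·7669.44²/130 = 20053.8
  stratum Q5: (1080/4560)²·2159.61²/120 = 2180.15
V̂(ȳ_st) = 40805.2
SE(ȳ_st) = √40805.2 = 202.003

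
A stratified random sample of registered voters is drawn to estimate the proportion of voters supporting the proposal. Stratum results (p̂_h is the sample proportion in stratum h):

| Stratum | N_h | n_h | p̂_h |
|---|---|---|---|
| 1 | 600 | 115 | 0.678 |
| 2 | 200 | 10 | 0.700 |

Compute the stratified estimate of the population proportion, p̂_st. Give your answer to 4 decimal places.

N = 800; stratum weights W_h = N_h/N.
p̂_st = Σ W_h p̂_h = (600·0.678 + 200·0.700)/800 = 0.68350

p̂_st ≈ 0.6835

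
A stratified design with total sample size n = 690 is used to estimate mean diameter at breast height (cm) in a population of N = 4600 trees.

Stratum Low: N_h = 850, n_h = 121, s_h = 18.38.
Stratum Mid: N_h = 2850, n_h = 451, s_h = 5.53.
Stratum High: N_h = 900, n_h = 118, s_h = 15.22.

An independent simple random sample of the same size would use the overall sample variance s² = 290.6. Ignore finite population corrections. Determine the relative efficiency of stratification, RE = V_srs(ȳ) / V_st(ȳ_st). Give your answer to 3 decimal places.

V̂(ȳ_st) = Σ W_h² s_h²/n_h, with W_h = N_h/N and N = 4600:
  stratum Low: (850/4600)²·18.38²/121 = 0.0953296
  stratum Mid: (2850/4600)²·5.53²/451 = 0.0260284
  stratum High: (900/4600)²·15.22²/118 = 0.0751479
V_st = 0.196506
V_srs = s²/n = 290.6/690 = 0.421159
Relative efficiency = V_srs / V_st = 0.421159/0.196506 = 2.1432

RE ≈ 2.143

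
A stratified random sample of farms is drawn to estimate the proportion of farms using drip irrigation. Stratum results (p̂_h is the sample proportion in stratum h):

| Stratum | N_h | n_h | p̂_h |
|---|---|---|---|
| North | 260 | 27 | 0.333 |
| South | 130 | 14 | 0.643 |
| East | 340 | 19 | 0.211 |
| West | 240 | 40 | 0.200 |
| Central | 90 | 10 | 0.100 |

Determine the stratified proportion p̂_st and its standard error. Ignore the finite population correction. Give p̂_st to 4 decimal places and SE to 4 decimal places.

p̂_st ≈ 0.2820, SE ≈ 0.0449

N = 1060; stratum weights W_h = N_h/N.
p̂_st = Σ W_h p̂_h = (260·0.333 + 130·0.643 + 340·0.211 + 240·0.200 + 90·0.100)/1060 = 0.28199
V̂(p̂_st) = Σ W_h² p̂_h(1−p̂_h)/(n_h−1):
  stratum North: (260/1060)²·0.333·0.667/26 = 0.000513963
  stratum South: (130/1060)²·0.643·0.357/13 = 0.000265589
  stratum East: (340/1060)²·0.211·0.789/18 = 0.000951553
  stratum West: (240/1060)²·0.200·0.800/39 = 0.000210313
  stratum Central: (90/1060)²·0.100·0.900/9 = 7.20897e-05
V̂(p̂_st) = 0.00201351; SE = √V̂ = 0.0448721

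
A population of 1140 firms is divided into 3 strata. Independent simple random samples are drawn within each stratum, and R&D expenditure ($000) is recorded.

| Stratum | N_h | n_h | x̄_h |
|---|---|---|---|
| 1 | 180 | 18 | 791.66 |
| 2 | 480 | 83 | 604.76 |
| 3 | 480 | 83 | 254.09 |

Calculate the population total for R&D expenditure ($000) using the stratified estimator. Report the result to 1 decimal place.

τ̂_st ≈ 554746.8

τ̂_st = Σ N_h x̄_h = 180·791.66 + 480·604.76 + 480·254.09 = 554746.8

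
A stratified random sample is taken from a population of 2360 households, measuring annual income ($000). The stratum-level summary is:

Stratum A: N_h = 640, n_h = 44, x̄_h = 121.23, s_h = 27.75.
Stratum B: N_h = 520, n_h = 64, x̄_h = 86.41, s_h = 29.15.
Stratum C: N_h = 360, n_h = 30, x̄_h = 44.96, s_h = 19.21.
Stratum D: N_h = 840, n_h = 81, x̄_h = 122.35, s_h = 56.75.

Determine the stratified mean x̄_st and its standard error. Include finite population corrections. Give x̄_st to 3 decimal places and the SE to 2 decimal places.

x̄_st = Σ W_h x̄_h = (640·121.23 + 520·86.41 + 360·44.96 + 840·122.35)/2360 = 102.32203
V̂(x̄_st) = Σ W_h² (1 − n_h/N_h) s_h²/n_h, with W_h = N_h/N and N = 2360:
  stratum A: (640/2360)²·(1 − 44/640)·27.75²/44 = 1.1986
  stratum B: (520/2360)²·(1 − 64/520)·29.15²/64 = 0.565251
  stratum C: (360/2360)²·(1 − 30/360)·19.21²/30 = 0.262377
  stratum D: (840/2360)²·(1 − 81/840)·56.75²/81 = 4.55139
V̂(x̄_st) = 6.57762
SE(x̄_st) = √6.57762 = 2.56469

x̄_st ≈ 102.322, SE ≈ 2.56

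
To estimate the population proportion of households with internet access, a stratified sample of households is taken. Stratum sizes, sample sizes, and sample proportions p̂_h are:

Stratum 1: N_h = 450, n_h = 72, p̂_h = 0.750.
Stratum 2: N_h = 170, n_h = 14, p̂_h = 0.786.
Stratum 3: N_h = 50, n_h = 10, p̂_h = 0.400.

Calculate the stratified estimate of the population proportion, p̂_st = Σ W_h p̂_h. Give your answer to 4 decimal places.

p̂_st ≈ 0.7330

N = 670; stratum weights W_h = N_h/N.
p̂_st = Σ W_h p̂_h = (450·0.750 + 170·0.786 + 50·0.400)/670 = 0.73301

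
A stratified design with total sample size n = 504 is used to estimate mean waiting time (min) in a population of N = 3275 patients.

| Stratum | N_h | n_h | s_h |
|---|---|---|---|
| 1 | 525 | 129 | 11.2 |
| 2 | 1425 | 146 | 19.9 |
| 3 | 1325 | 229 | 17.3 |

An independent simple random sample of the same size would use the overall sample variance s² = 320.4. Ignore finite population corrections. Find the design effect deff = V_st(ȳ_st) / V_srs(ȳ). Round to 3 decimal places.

deff ≈ 1.184

V̂(ȳ_st) = Σ W_h² s_h²/n_h, with W_h = N_h/N and N = 3275:
  stratum 1: (525/3275)²·11.2²/129 = 0.0249886
  stratum 2: (1425/3275)²·19.9²/146 = 0.513524
  stratum 3: (1325/3275)²·17.3²/229 = 0.213927
V_st = 0.752439
V_srs = s²/n = 320.4/504 = 0.635714
deff = V_st / V_srs = 0.752439/0.635714 = 1.1836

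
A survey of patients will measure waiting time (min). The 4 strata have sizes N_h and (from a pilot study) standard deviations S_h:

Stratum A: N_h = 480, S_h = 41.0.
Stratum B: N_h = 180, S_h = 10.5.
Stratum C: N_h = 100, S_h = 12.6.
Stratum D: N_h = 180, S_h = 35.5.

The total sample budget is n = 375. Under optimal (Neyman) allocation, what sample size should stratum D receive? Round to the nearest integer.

Neyman allocation: n_h = n · N_h S_h / Σ N_i S_i, with n = 375.
  stratum A: N_h·S_h = 480·41.0 = 19680.00
  stratum B: N_h·S_h = 180·10.5 = 1890.00
  stratum C: N_h·S_h = 100·12.6 = 1260.00
  stratum D: N_h·S_h = 180·35.5 = 6390.00
Σ N_h S_h = 29220.00
n for stratum D = 375·6390.00/29220.00 = 82.007 → 82

82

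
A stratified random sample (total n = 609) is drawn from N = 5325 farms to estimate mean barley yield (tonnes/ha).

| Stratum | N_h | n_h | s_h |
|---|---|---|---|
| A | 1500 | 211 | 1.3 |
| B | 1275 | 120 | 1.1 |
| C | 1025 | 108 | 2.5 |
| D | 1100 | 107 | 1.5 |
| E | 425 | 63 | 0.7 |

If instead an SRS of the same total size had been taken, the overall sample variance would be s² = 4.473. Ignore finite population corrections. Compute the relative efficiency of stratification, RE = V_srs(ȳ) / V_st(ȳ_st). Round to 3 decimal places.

RE ≈ 1.706

V̂(ȳ_st) = Σ W_h² s_h²/n_h, with W_h = N_h/N and N = 5325:
  stratum A: (1500/5325)²·1.3²/211 = 0.000635547
  stratum B: (1275/5325)²·1.1²/120 = 0.000578076
  stratum C: (1025/5325)²·2.5²/108 = 0.0021442
  stratum D: (1100/5325)²·1.5²/107 = 0.000897315
  stratum E: (425/5325)²·0.7²/63 = 4.95444e-05
V_st = 0.00430468
V_srs = s²/n = 4.473/609 = 0.00734483
Relative efficiency = V_srs / V_st = 0.00734483/0.00430468 = 1.7062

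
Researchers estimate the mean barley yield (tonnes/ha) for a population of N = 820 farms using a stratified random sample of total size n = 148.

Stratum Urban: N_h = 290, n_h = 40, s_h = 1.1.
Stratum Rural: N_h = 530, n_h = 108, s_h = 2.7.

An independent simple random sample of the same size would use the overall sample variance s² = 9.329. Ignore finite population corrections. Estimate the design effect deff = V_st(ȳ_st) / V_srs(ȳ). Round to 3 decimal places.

V̂(ȳ_st) = Σ W_h² s_h²/n_h, with W_h = N_h/N and N = 820:
  stratum Urban: (290/820)²·1.1²/40 = 0.0037835
  stratum Rural: (530/820)²·2.7²/108 = 0.0281986
V_st = 0.0319821
V_srs = s²/n = 9.329/148 = 0.0630338
deff = V_st / V_srs = 0.0319821/0.0630338 = 0.5074

deff ≈ 0.507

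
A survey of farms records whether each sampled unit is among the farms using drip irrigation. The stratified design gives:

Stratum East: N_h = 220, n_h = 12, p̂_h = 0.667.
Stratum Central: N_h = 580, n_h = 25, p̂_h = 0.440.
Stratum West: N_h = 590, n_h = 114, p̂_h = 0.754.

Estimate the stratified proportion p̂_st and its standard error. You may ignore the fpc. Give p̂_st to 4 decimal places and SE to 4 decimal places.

N = 1390; stratum weights W_h = N_h/N.
p̂_st = Σ W_h p̂_h = (220·0.667 + 580·0.440 + 590·0.754)/1390 = 0.60921
V̂(p̂_st) = Σ W_h² p̂_h(1−p̂_h)/(n_h−1):
  stratum East: (220/1390)²·0.667·0.333/11 = 0.000505817
  stratum Central: (580/1390)²·0.440·0.560/24 = 0.00178754
  stratum West: (590/1390)²·0.754·0.246/113 = 0.000295735
V̂(p̂_st) = 0.00258909; SE = √V̂ = 0.0508831

p̂_st ≈ 0.6092, SE ≈ 0.0509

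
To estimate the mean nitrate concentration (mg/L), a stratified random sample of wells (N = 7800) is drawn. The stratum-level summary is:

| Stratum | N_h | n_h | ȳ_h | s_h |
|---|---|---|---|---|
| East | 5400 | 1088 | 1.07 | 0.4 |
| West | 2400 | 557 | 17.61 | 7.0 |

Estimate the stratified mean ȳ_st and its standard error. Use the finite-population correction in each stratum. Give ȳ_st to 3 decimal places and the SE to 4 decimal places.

ȳ_st = Σ W_h ȳ_h = (5400·1.07 + 2400·17.61)/7800 = 6.15923
V̂(ȳ_st) = Σ W_h² (1 − n_h/N_h) s_h²/n_h, with W_h = N_h/N and N = 7800:
  stratum East: (5400/7800)²·(1 − 1088/5400)·0.4²/1088 = 5.62826e-05
  stratum West: (2400/7800)²·(1 − 557/2400)·7.0²/557 = 0.0063957
V̂(ȳ_st) = 0.00645199
SE(ȳ_st) = √0.00645199 = 0.0803243

ȳ_st ≈ 6.159, SE ≈ 0.0803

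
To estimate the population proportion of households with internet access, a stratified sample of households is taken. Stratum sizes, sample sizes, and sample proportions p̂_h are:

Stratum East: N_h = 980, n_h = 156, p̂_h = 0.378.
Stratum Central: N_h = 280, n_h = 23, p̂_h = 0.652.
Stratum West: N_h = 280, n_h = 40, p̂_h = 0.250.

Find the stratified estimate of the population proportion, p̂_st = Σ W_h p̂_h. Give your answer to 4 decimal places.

p̂_st ≈ 0.4045

N = 1540; stratum weights W_h = N_h/N.
p̂_st = Σ W_h p̂_h = (980·0.378 + 280·0.652 + 280·0.250)/1540 = 0.40455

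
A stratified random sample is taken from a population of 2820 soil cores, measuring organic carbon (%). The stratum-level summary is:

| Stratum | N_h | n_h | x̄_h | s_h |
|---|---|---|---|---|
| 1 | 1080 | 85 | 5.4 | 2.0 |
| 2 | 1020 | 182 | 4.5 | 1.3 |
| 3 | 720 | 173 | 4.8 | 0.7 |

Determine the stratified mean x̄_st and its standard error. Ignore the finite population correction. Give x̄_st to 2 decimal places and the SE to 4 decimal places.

x̄_st ≈ 4.92, SE ≈ 0.0911

x̄_st = Σ W_h x̄_h = (1080·5.4 + 1020·4.5 + 720·4.8)/2820 = 4.92128
V̂(x̄_st) = Σ W_h² s_h²/n_h, with W_h = N_h/N and N = 2820:
  stratum 1: (1080/2820)²·2.0²/85 = 0.00690224
  stratum 2: (1020/2820)²·1.3²/182 = 0.00121484
  stratum 3: (720/2820)²·0.7²/173 = 0.000184636
V̂(x̄_st) = 0.00830172
SE(x̄_st) = √0.00830172 = 0.0911138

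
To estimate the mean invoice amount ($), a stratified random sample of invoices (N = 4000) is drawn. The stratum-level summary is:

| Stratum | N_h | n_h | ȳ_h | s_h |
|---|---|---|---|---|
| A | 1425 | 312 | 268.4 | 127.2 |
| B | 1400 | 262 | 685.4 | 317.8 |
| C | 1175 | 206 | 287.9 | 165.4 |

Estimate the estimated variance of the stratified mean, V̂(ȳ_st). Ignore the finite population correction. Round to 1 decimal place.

V̂(ȳ_st) = Σ W_h² s_h²/n_h, with W_h = N_h/N and N = 4000:
  stratum A: (1425/4000)²·127.2²/312 = 6.58157
  stratum B: (1400/4000)²·317.8²/262 = 47.2218
  stratum C: (1175/4000)²·165.4²/206 = 11.4593
V̂(ȳ_st) = 65.2627

V̂(ȳ_st) ≈ 65.3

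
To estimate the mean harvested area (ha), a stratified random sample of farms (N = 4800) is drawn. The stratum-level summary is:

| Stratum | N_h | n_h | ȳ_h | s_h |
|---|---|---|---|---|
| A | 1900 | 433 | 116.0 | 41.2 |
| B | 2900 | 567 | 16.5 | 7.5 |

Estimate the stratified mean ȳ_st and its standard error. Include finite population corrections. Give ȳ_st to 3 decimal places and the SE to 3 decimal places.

ȳ_st = Σ W_h ȳ_h = (1900·116.0 + 2900·16.5)/4800 = 55.88542
V̂(ȳ_st) = Σ W_h² (1 − n_h/N_h) s_h²/n_h, with W_h = N_h/N and N = 4800:
  stratum A: (1900/4800)²·(1 − 433/1900)·41.2²/433 = 0.47425
  stratum B: (2900/4800)²·(1 − 567/2900)·7.5²/567 = 0.029132
V̂(ȳ_st) = 0.503382
SE(ȳ_st) = √0.503382 = 0.709494

ȳ_st ≈ 55.885, SE ≈ 0.709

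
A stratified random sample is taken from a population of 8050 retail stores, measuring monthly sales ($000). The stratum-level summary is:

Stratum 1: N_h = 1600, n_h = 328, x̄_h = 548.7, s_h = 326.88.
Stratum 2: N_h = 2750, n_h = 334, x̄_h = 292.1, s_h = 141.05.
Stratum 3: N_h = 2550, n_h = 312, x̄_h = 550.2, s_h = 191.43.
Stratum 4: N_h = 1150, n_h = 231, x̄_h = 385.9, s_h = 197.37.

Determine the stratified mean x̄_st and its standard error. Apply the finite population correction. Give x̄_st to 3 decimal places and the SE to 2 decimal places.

x̄_st ≈ 438.260, SE ≈ 5.43

x̄_st = Σ W_h x̄_h = (1600·548.7 + 2750·292.1 + 2550·550.2 + 1150·385.9)/8050 = 438.25963
V̂(x̄_st) = Σ W_h² (1 − n_h/N_h) s_h²/n_h, with W_h = N_h/N and N = 8050:
  stratum 1: (1600/8050)²·(1 − 328/1600)·326.88²/328 = 10.231
  stratum 2: (2750/8050)²·(1 − 334/2750)·141.05²/334 = 6.10714
  stratum 3: (2550/8050)²·(1 − 312/2550)·191.43²/312 = 10.3437
  stratum 4: (1150/8050)²·(1 − 231/1150)·197.37²/231 = 2.75025
V̂(x̄_st) = 29.432
SE(x̄_st) = √29.432 = 5.42513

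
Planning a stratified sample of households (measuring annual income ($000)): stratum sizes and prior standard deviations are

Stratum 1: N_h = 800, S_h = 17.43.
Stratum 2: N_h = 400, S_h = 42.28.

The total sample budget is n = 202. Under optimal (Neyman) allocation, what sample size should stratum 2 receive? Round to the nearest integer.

111

Neyman allocation: n_h = n · N_h S_h / Σ N_i S_i, with n = 202.
  stratum 1: N_h·S_h = 800·17.43 = 13944.00
  stratum 2: N_h·S_h = 400·42.28 = 16912.00
Σ N_h S_h = 30856.00
n for stratum 2 = 202·16912.00/30856.00 = 110.715 → 111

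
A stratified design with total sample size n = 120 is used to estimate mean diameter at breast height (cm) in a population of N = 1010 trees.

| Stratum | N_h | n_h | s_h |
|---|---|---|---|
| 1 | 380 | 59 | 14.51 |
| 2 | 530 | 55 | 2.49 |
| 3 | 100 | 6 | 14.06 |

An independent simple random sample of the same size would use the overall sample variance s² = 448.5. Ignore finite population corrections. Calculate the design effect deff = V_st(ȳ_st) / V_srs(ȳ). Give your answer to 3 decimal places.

V̂(ȳ_st) = Σ W_h² s_h²/n_h, with W_h = N_h/N and N = 1010:
  stratum 1: (380/1010)²·14.51²/59 = 0.505135
  stratum 2: (530/1010)²·2.49²/55 = 0.0310417
  stratum 3: (100/1010)²·14.06²/6 = 0.322981
V_st = 0.859157
V_srs = s²/n = 448.5/120 = 3.7375
deff = V_st / V_srs = 0.859157/3.7375 = 0.2299

deff ≈ 0.230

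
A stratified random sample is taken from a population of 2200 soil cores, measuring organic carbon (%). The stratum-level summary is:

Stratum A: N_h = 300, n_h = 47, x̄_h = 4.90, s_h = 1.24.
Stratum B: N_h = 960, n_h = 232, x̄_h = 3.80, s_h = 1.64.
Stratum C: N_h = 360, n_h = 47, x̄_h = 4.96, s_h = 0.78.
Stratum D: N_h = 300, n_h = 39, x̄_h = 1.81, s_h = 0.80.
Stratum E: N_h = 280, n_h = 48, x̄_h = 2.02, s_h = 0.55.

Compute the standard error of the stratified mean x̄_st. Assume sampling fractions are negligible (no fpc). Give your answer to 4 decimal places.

V̂(x̄_st) = Σ W_h² s_h²/n_h, with W_h = N_h/N and N = 2200:
  stratum A: (300/2200)²·1.24²/47 = 0.000608335
  stratum B: (960/2200)²·1.64²/232 = 0.00220748
  stratum C: (360/2200)²·0.78²/47 = 0.000346618
  stratum D: (300/2200)²·0.80²/39 = 0.000305149
  stratum E: (280/2200)²·0.55²/48 = 0.000102083
V̂(x̄_st) = 0.00356967
SE(x̄_st) = √0.00356967 = 0.0597467

SE(x̄_st) ≈ 0.0597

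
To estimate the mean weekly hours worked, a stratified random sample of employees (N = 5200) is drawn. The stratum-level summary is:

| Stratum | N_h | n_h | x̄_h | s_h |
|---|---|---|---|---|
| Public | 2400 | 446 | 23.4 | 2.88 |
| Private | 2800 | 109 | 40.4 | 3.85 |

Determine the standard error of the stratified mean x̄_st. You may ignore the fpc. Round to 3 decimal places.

V̂(x̄_st) = Σ W_h² s_h²/n_h, with W_h = N_h/N and N = 5200:
  stratum Public: (2400/5200)²·2.88²/446 = 0.00396156
  stratum Private: (2800/5200)²·3.85²/109 = 0.039428
V̂(x̄_st) = 0.0433895
SE(x̄_st) = √0.0433895 = 0.208302

SE(x̄_st) ≈ 0.208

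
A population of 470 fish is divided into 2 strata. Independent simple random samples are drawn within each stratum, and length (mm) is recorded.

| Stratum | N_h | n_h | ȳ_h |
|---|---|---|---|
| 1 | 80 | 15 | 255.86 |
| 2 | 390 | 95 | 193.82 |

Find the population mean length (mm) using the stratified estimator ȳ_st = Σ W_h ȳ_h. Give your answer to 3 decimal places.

N = Σ N_h = 470. Stratum weights W_h = N_h/N.
ȳ_st = (80·255.86 + 390·193.82) / 470 = 204.38000

ȳ_st ≈ 204.380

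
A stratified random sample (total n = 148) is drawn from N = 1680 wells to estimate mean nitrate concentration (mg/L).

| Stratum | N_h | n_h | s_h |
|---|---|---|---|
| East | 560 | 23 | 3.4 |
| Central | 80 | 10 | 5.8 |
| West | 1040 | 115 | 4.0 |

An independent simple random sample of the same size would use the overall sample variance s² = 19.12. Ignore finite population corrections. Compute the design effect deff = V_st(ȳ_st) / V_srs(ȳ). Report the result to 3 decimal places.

deff ≈ 0.904

V̂(ȳ_st) = Σ W_h² s_h²/n_h, with W_h = N_h/N and N = 1680:
  stratum East: (560/1680)²·3.4²/23 = 0.0558454
  stratum Central: (80/1680)²·5.8²/10 = 0.00762812
  stratum West: (1040/1680)²·4.0²/115 = 0.0533176
V_st = 0.116791
V_srs = s²/n = 19.12/148 = 0.129189
deff = V_st / V_srs = 0.116791/0.129189 = 0.9040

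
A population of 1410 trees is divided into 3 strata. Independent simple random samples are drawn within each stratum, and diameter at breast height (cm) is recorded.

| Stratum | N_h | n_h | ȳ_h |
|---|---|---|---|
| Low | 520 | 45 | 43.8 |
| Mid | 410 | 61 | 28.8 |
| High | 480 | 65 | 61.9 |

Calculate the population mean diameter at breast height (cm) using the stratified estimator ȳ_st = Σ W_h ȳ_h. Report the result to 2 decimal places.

N = Σ N_h = 1410. Stratum weights W_h = N_h/N.
ȳ_st = (520·43.8 + 410·28.8 + 480·61.9) / 1410 = 45.6000

ȳ_st ≈ 45.60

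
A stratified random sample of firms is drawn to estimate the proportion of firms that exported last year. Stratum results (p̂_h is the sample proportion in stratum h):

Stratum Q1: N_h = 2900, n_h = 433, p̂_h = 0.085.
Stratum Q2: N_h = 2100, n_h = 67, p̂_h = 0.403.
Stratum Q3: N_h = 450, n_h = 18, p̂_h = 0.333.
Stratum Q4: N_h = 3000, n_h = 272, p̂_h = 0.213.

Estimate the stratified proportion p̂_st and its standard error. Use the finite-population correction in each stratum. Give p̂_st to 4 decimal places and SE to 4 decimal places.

N = 8450; stratum weights W_h = N_h/N.
p̂_st = Σ W_h p̂_h = (2900·0.085 + 2100·0.403 + 450·0.333 + 3000·0.213)/8450 = 0.22268
V̂(p̂_st) = Σ W_h² (1 − n_h/N_h) p̂_h(1−p̂_h)/(n_h−1):
  stratum Q1: (2900/8450)²·(1 − 433/2900)·0.085·0.915/432 = 1.80389e-05
  stratum Q2: (2100/8450)²·(1 − 67/2100)·0.403·0.597/66 = 0.000217961
  stratum Q3: (450/8450)²·(1 − 18/450)·0.333·0.667/17 = 3.55716e-05
  stratum Q4: (3000/8450)²·(1 − 272/3000)·0.213·0.787/271 = 7.08985e-05
V̂(p̂_st) = 0.00034247; SE = √V̂ = 0.0185059

p̂_st ≈ 0.2227, SE ≈ 0.0185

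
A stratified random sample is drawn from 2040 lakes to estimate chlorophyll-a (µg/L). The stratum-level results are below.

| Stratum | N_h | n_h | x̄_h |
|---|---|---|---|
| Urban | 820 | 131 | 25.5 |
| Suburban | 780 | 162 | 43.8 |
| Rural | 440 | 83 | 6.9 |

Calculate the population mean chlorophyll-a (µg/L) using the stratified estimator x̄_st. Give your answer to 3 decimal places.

N = Σ N_h = 2040. Stratum weights W_h = N_h/N.
x̄_st = (820·25.5 + 780·43.8 + 440·6.9) / 2040 = 28.48529

x̄_st ≈ 28.485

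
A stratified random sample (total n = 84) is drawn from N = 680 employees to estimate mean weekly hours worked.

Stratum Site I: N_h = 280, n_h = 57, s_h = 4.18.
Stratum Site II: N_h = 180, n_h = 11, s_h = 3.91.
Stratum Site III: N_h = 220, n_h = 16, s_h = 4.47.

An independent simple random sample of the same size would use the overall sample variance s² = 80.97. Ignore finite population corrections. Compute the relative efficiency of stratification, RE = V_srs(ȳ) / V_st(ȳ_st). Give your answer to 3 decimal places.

RE ≈ 3.442

V̂(ȳ_st) = Σ W_h² s_h²/n_h, with W_h = N_h/N and N = 680:
  stratum Site I: (280/680)²·4.18²/57 = 0.0519728
  stratum Site II: (180/680)²·3.91²/11 = 0.0973841
  stratum Site III: (220/680)²·4.47²/16 = 0.130714
V_st = 0.280071
V_srs = s²/n = 80.97/84 = 0.963929
Relative efficiency = V_srs / V_st = 0.963929/0.280071 = 3.4417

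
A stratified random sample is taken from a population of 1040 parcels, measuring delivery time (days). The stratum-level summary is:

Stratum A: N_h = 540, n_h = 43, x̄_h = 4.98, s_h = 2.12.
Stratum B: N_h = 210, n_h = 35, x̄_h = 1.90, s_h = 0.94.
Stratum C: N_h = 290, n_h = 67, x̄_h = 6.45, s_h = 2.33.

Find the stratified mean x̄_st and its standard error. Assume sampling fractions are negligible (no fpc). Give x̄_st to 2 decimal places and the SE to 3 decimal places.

x̄_st ≈ 4.77, SE ≈ 0.188

x̄_st = Σ W_h x̄_h = (540·4.98 + 210·1.90 + 290·6.45)/1040 = 4.76798
V̂(x̄_st) = Σ W_h² s_h²/n_h, with W_h = N_h/N and N = 1040:
  stratum A: (540/1040)²·2.12²/43 = 0.0281789
  stratum B: (210/1040)²·0.94²/35 = 0.00102934
  stratum C: (290/1040)²·2.33²/67 = 0.00630037
V̂(x̄_st) = 0.0355086
SE(x̄_st) = √0.0355086 = 0.188437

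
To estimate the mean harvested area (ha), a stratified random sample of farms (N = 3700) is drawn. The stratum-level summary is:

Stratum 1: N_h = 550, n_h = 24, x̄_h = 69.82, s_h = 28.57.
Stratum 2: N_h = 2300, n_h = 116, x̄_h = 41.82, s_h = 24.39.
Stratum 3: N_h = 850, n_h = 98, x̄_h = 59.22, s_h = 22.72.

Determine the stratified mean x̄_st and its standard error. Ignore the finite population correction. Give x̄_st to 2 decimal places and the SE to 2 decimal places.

x̄_st = Σ W_h x̄_h = (550·69.82 + 2300·41.82 + 850·59.22)/3700 = 49.97946
V̂(x̄_st) = Σ W_h² s_h²/n_h, with W_h = N_h/N and N = 3700:
  stratum 1: (550/3700)²·28.57²/24 = 0.751504
  stratum 2: (2300/3700)²·24.39²/116 = 1.98161
  stratum 3: (850/3700)²·22.72²/98 = 0.277987
V̂(x̄_st) = 3.0111
SE(x̄_st) = √3.0111 = 1.73525

x̄_st ≈ 49.98, SE ≈ 1.74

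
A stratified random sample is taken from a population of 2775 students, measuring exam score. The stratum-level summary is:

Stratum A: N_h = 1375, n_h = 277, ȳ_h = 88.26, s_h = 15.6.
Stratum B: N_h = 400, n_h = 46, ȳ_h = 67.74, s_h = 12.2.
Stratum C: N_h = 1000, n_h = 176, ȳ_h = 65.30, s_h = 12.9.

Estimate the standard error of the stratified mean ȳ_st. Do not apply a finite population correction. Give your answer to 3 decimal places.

SE(ȳ_st) ≈ 0.637

V̂(ȳ_st) = Σ W_h² s_h²/n_h, with W_h = N_h/N and N = 2775:
  stratum A: (1375/2775)²·15.6²/277 = 0.215699
  stratum B: (400/2775)²·12.2²/46 = 0.0672289
  stratum C: (1000/2775)²·12.9²/176 = 0.122784
V̂(ȳ_st) = 0.405712
SE(ȳ_st) = √0.405712 = 0.636955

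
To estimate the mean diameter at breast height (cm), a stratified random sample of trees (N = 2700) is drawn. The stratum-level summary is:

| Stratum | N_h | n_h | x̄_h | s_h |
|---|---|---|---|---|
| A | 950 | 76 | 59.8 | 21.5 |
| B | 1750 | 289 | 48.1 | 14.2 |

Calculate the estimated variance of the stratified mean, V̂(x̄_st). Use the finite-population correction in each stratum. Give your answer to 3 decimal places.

V̂(x̄_st) = Σ W_h² (1 − n_h/N_h) s_h²/n_h, with W_h = N_h/N and N = 2700:
  stratum A: (950/2700)²·(1 − 76/950)·21.5²/76 = 0.692741
  stratum B: (1750/2700)²·(1 − 289/1750)·14.2²/289 = 0.244703
V̂(x̄_st) = 0.937444

V̂(x̄_st) ≈ 0.937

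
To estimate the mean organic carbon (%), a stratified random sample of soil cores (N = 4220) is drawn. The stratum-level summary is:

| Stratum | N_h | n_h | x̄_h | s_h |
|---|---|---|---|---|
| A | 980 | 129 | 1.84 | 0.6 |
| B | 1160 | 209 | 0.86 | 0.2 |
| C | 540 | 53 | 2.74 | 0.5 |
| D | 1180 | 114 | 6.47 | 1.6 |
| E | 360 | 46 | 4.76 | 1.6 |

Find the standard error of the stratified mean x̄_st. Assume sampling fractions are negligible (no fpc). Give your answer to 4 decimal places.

SE(x̄_st) ≈ 0.0490

V̂(x̄_st) = Σ W_h² s_h²/n_h, with W_h = N_h/N and N = 4220:
  stratum A: (980/4220)²·0.6²/129 = 0.000150501
  stratum B: (1160/4220)²·0.2²/209 = 1.44612e-05
  stratum C: (540/4220)²·0.5²/53 = 7.72372e-05
  stratum D: (1180/4220)²·1.6²/114 = 0.0017558
  stratum E: (360/4220)²·1.6²/46 = 0.000405007
V̂(x̄_st) = 0.002403
SE(x̄_st) = √0.002403 = 0.0490204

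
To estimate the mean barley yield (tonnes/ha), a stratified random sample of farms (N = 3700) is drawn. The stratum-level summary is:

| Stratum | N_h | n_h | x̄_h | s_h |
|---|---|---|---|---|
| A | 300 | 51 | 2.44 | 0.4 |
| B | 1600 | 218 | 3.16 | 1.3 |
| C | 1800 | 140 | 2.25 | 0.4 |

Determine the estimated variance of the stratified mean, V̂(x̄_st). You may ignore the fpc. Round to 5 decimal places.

V̂(x̄_st) ≈ 0.00174

V̂(x̄_st) = Σ W_h² s_h²/n_h, with W_h = N_h/N and N = 3700:
  stratum A: (300/3700)²·0.4²/51 = 2.06248e-05
  stratum B: (1600/3700)²·1.3²/218 = 0.00144966
  stratum C: (1800/3700)²·0.4²/140 = 0.000270479
V̂(x̄_st) = 0.00174077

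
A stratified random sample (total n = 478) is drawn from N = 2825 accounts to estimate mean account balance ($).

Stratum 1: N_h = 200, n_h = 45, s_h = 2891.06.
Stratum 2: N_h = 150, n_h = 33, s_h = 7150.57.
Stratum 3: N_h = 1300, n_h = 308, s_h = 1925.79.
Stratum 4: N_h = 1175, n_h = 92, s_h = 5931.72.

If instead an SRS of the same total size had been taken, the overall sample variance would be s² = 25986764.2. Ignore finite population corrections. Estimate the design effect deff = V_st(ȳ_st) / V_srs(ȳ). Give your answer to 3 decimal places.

deff ≈ 1.361

V̂(ȳ_st) = Σ W_h² s_h²/n_h, with W_h = N_h/N and N = 2825:
  stratum 1: (200/2825)²·2891.06²/45 = 930.947
  stratum 2: (150/2825)²·7150.57²/33 = 4368.31
  stratum 3: (1300/2825)²·1925.79²/308 = 2549.86
  stratum 4: (1175/2825)²·5931.72²/92 = 66162.6
V_st = 74011.7
V_srs = s²/n = 25986764.2/478 = 54365.6
deff = V_st / V_srs = 74011.7/54365.6 = 1.3614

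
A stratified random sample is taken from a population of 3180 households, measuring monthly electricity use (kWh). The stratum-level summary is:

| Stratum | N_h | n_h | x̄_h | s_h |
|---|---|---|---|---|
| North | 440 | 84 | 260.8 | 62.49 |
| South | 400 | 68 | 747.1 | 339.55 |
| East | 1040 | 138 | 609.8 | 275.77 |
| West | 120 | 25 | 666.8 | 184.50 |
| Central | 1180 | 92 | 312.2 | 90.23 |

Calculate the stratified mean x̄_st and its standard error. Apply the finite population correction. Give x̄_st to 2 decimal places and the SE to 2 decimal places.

x̄_st = Σ W_h x̄_h = (440·260.8 + 400·747.1 + 1040·609.8 + 120·666.8 + 1180·312.2)/3180 = 470.50189
V̂(x̄_st) = Σ W_h² (1 − n_h/N_h) s_h²/n_h, with W_h = N_h/N and N = 3180:
  stratum North: (440/3180)²·(1 − 84/440)·62.49²/84 = 0.720096
  stratum South: (400/3180)²·(1 − 68/400)·339.55²/68 = 22.266
  stratum East: (1040/3180)²·(1 − 138/1040)·275.77²/138 = 51.1211
  stratum West: (120/3180)²·(1 − 25/120)·184.50²/25 = 1.53498
  stratum Central: (1180/3180)²·(1 − 92/1180)·90.23²/92 = 11.2349
V̂(x̄_st) = 86.8772
SE(x̄_st) = √86.8772 = 9.32079

x̄_st ≈ 470.50, SE ≈ 9.32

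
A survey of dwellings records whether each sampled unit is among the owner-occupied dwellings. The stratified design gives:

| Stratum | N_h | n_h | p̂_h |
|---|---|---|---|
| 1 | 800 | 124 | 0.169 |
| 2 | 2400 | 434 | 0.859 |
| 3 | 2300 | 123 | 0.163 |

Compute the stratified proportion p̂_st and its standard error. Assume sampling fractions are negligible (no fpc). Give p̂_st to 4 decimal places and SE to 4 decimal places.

N = 5500; stratum weights W_h = N_h/N.
p̂_st = Σ W_h p̂_h = (800·0.169 + 2400·0.859 + 2300·0.163)/5500 = 0.46758
V̂(p̂_st) = Σ W_h² p̂_h(1−p̂_h)/(n_h−1):
  stratum 1: (800/5500)²·0.169·0.831/123 = 2.41567e-05
  stratum 2: (2400/5500)²·0.859·0.141/433 = 5.32625e-05
  stratum 3: (2300/5500)²·0.163·0.837/122 = 0.000195562
V̂(p̂_st) = 0.000272981; SE = √V̂ = 0.0165221

p̂_st ≈ 0.4676, SE ≈ 0.0165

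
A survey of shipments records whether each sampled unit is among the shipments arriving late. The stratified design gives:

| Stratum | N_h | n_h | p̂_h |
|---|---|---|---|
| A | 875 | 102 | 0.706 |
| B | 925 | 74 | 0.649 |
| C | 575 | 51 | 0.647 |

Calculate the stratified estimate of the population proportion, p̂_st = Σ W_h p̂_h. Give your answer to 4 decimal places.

N = 2375; stratum weights W_h = N_h/N.
p̂_st = Σ W_h p̂_h = (875·0.706 + 925·0.649 + 575·0.647)/2375 = 0.66952

p̂_st ≈ 0.6695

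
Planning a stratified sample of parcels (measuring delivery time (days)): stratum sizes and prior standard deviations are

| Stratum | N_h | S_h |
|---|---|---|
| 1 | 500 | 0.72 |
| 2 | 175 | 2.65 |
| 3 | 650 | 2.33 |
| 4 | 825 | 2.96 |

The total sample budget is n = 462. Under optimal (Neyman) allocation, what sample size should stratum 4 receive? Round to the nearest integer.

Neyman allocation: n_h = n · N_h S_h / Σ N_i S_i, with n = 462.
  stratum 1: N_h·S_h = 500·0.72 = 360.00
  stratum 2: N_h·S_h = 175·2.65 = 463.75
  stratum 3: N_h·S_h = 650·2.33 = 1514.50
  stratum 4: N_h·S_h = 825·2.96 = 2442.00
Σ N_h S_h = 4780.25
n for stratum 4 = 462·2442.00/4780.25 = 236.014 → 236

236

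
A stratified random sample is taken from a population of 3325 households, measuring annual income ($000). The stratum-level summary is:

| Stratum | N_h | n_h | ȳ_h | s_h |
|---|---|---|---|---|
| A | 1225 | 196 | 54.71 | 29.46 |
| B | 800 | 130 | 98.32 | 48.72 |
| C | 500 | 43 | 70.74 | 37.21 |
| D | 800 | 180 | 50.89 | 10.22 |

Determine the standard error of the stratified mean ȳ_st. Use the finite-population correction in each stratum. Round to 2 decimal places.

SE(ȳ_st) ≈ 1.44

V̂(ȳ_st) = Σ W_h² (1 − n_h/N_h) s_h²/n_h, with W_h = N_h/N and N = 3325:
  stratum A: (1225/3325)²·(1 − 196/1225)·29.46²/196 = 0.504868
  stratum B: (800/3325)²·(1 − 130/800)·48.72²/130 = 0.885223
  stratum C: (500/3325)²·(1 − 43/500)·37.21²/43 = 0.665509
  stratum D: (800/3325)²·(1 − 180/800)·10.22²/180 = 0.0260332
V̂(ȳ_st) = 2.08163
SE(ȳ_st) = √2.08163 = 1.44279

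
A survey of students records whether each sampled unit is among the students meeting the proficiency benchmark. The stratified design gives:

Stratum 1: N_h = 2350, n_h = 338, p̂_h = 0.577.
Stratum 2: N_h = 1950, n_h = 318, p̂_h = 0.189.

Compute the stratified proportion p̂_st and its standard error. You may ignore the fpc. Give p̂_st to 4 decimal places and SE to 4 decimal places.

N = 4300; stratum weights W_h = N_h/N.
p̂_st = Σ W_h p̂_h = (2350·0.577 + 1950·0.189)/4300 = 0.40105
V̂(p̂_st) = Σ W_h² p̂_h(1−p̂_h)/(n_h−1):
  stratum 1: (2350/4300)²·0.577·0.423/337 = 0.000216314
  stratum 2: (1950/4300)²·0.189·0.811/317 = 9.94388e-05
V̂(p̂_st) = 0.000315753; SE = √V̂ = 0.0177694

p̂_st ≈ 0.4010, SE ≈ 0.0178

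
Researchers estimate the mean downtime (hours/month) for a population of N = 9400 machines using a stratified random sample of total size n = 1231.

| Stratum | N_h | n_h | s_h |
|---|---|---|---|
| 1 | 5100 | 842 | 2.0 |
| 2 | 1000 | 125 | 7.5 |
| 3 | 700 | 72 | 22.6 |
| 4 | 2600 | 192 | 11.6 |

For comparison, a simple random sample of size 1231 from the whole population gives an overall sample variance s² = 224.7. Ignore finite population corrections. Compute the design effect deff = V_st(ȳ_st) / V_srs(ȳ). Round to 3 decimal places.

V̂(ȳ_st) = Σ W_h² s_h²/n_h, with W_h = N_h/N and N = 9400:
  stratum 1: (5100/9400)²·2.0²/842 = 0.0013984
  stratum 2: (1000/9400)²·7.5²/125 = 0.0050928
  stratum 3: (700/9400)²·22.6²/72 = 0.0393391
  stratum 4: (2600/9400)²·11.6²/192 = 0.0536174
V_st = 0.0994477
V_srs = s²/n = 224.7/1231 = 0.182535
deff = V_st / V_srs = 0.0994477/0.182535 = 0.5448

deff ≈ 0.545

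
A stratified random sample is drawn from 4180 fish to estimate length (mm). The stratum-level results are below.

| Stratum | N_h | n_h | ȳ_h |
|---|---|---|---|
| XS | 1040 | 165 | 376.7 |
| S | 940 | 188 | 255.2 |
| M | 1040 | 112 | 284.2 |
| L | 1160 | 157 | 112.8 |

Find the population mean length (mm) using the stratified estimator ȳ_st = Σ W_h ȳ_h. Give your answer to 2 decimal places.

N = Σ N_h = 4180. Stratum weights W_h = N_h/N.
ȳ_st = (1040·376.7 + 940·255.2 + 1040·284.2 + 1160·112.8) / 4180 = 253.1273

ȳ_st ≈ 253.13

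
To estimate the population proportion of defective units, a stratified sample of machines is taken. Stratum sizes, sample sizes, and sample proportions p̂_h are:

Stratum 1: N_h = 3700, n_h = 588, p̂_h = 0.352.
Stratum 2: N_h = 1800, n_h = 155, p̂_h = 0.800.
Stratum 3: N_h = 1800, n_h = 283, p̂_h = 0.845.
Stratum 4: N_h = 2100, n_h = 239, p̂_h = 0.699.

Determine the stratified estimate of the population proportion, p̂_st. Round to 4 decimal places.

N = 9400; stratum weights W_h = N_h/N.
p̂_st = Σ W_h p̂_h = (3700·0.352 + 1800·0.800 + 1800·0.845 + 2100·0.699)/9400 = 0.60971

p̂_st ≈ 0.6097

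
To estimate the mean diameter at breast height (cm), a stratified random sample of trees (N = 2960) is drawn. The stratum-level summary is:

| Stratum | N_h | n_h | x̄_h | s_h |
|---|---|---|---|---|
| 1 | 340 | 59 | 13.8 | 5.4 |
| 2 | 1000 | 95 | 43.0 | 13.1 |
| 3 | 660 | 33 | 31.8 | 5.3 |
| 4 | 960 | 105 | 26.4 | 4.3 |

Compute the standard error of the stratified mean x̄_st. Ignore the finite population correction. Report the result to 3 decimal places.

SE(x̄_st) ≈ 0.523

V̂(x̄_st) = Σ W_h² s_h²/n_h, with W_h = N_h/N and N = 2960:
  stratum 1: (340/2960)²·5.4²/59 = 0.00652094
  stratum 2: (1000/2960)²·13.1²/95 = 0.206175
  stratum 3: (660/2960)²·5.3²/33 = 0.0423197
  stratum 4: (960/2960)²·4.3²/105 = 0.0185228
V̂(x̄_st) = 0.273538
SE(x̄_st) = √0.273538 = 0.523009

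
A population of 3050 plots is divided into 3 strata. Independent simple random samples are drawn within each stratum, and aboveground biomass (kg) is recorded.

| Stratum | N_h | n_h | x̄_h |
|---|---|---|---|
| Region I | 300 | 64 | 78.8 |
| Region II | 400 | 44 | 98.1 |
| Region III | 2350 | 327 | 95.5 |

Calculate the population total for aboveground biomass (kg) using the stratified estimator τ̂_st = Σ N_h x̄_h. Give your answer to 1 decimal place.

τ̂_st ≈ 287305.0

τ̂_st = Σ N_h x̄_h = 300·78.8 + 400·98.1 + 2350·95.5 = 287305.0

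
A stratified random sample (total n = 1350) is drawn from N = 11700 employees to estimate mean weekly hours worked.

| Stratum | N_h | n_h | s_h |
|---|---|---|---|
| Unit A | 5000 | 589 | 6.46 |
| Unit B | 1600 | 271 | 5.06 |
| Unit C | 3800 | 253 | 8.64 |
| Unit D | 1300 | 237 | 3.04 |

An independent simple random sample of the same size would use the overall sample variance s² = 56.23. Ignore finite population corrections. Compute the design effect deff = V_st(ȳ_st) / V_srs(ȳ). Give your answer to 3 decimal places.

V̂(ȳ_st) = Σ W_h² s_h²/n_h, with W_h = N_h/N and N = 11700:
  stratum Unit A: (5000/11700)²·6.46²/589 = 0.0129395
  stratum Unit B: (1600/11700)²·5.06²/271 = 0.00176685
  stratum Unit C: (3800/11700)²·8.64²/253 = 0.0311245
  stratum Unit D: (1300/11700)²·3.04²/237 = 0.000481409
V_st = 0.0463123
V_srs = s²/n = 56.23/1350 = 0.0416519
deff = V_st / V_srs = 0.0463123/0.0416519 = 1.1119

deff ≈ 1.112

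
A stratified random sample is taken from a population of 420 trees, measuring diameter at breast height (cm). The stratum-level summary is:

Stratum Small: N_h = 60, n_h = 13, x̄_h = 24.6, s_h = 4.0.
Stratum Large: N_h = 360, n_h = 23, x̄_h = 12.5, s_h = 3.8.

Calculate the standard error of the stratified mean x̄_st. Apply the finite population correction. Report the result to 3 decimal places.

SE(x̄_st) ≈ 0.672

V̂(x̄_st) = Σ W_h² (1 − n_h/N_h) s_h²/n_h, with W_h = N_h/N and N = 420:
  stratum Small: (60/420)²·(1 − 13/60)·4.0²/13 = 0.0196756
  stratum Large: (360/420)²·(1 − 23/360)·3.8²/23 = 0.431791
V̂(x̄_st) = 0.451466
SE(x̄_st) = √0.451466 = 0.671912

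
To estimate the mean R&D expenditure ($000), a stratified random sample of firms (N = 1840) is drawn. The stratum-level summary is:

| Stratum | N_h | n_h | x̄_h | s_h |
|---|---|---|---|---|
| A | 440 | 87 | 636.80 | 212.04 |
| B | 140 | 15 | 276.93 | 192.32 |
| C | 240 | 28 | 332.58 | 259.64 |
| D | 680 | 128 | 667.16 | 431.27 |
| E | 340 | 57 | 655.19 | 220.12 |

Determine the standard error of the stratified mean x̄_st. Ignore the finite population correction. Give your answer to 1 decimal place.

V̂(x̄_st) = Σ W_h² s_h²/n_h, with W_h = N_h/N and N = 1840:
  stratum A: (440/1840)²·212.04²/87 = 29.5519
  stratum B: (140/1840)²·192.32²/15 = 14.2751
  stratum C: (240/1840)²·259.64²/28 = 40.9611
  stratum D: (680/1840)²·431.27²/128 = 198.459
  stratum E: (340/1840)²·220.12²/57 = 29.0246
V̂(x̄_st) = 312.272
SE(x̄_st) = √312.272 = 17.6712

SE(x̄_st) ≈ 17.7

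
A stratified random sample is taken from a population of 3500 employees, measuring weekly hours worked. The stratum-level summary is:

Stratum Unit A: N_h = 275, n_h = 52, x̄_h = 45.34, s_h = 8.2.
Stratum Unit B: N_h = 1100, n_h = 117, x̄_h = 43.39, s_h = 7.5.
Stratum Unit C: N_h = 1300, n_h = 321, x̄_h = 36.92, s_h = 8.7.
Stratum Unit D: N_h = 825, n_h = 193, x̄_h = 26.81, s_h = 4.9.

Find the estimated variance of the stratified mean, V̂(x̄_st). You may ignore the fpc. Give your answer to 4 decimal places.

V̂(x̄_st) ≈ 0.0949

V̂(x̄_st) = Σ W_h² s_h²/n_h, with W_h = N_h/N and N = 3500:
  stratum Unit A: (275/3500)²·8.2²/52 = 0.00798277
  stratum Unit B: (1100/3500)²·7.5²/117 = 0.0474882
  stratum Unit C: (1300/3500)²·8.7²/321 = 0.03253
  stratum Unit D: (825/3500)²·4.9²/193 = 0.00691205
V̂(x̄_st) = 0.094913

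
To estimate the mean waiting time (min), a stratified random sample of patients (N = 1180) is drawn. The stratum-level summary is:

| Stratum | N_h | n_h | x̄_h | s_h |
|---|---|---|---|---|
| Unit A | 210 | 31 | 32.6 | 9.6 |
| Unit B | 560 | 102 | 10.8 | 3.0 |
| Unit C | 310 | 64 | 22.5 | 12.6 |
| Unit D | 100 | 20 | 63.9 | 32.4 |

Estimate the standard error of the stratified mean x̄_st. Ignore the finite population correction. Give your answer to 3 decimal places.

V̂(x̄_st) = Σ W_h² s_h²/n_h, with W_h = N_h/N and N = 1180:
  stratum Unit A: (210/1180)²·9.6²/31 = 0.0941576
  stratum Unit B: (560/1180)²·3.0²/102 = 0.0198726
  stratum Unit C: (310/1180)²·12.6²/64 = 0.171207
  stratum Unit D: (100/1180)²·32.4²/20 = 0.376961
V̂(x̄_st) = 0.662197
SE(x̄_st) = √0.662197 = 0.813755

SE(x̄_st) ≈ 0.814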